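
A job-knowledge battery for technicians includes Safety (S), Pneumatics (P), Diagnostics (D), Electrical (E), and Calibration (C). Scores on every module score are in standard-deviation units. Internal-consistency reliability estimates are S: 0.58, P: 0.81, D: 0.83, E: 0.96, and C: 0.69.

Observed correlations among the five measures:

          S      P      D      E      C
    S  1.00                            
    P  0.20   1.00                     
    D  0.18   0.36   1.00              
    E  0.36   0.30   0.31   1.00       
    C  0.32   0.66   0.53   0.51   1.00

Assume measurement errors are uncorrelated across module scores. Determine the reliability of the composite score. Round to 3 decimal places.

Var(S+P+D+E+C) = 5 + 2·[0.20 + 0.18 + 0.36 + 0.32 + 0.36 + 0.30 + 0.66 + 0.31 + 0.53 + 0.51] = 5 + 7.46 = 12.46.
Because errors are independent across components, Cov(Tᵢ,Tⱼ) = Cov(Xᵢ,Xⱼ); the off-diagonal part of the true-score variance is the same as above.
True-score variance = [0.58 + 0.81 + 0.83 + 0.96 + 0.69] + 7.46 = 3.87 + 7.46 = 11.33.
Reliability = 11.33 / 12.46 = 0.909.

0.909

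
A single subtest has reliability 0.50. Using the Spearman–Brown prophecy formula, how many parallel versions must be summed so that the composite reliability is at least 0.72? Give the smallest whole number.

k ≥ ρ*(1−ρ₁)/(ρ₁(1−ρ*)) = 0.72·0.50 / (0.50·0.28) = 2.571.
Smallest integer k = 3.

3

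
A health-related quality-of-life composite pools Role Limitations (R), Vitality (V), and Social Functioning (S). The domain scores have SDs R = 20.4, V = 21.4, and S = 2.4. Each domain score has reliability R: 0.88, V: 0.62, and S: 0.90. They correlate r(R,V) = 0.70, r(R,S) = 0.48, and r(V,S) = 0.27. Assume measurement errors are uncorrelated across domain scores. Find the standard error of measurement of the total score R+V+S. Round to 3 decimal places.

Var(total) = 879.88 + 685.92 = 1565.8.
True-score variance = 655.34 + 685.92 = 1341.26, so reliability = 0.8566.
Error variance = 1565.8 − 1341.26 = 224.54; SEM = √224.54 = 14.985.

14.985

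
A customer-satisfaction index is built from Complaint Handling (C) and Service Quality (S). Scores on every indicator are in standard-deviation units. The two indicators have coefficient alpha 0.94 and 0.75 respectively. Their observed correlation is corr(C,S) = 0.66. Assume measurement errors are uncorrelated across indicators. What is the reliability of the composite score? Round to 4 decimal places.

0.9066

Var(C+S) = 2 + 2·[0.66] = 2 + 1.32 = 3.32.
Under uncorrelated errors the observed covariances equal the true-score covariances, so only the own-variance terms attenuate.
True-score variance = [0.94 + 0.75] + 1.32 = 1.69 + 1.32 = 3.01.
Reliability = 3.01 / 3.32 = 0.9066.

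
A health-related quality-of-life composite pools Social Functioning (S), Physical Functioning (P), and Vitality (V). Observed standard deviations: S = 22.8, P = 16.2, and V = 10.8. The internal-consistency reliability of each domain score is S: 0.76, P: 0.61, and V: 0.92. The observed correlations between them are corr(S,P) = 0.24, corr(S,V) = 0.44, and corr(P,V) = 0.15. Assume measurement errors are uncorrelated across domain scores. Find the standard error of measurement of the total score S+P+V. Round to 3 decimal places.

15.377

Var(total) = 898.92 + 446.472 = 1345.39.
True-score variance = 662.476 + 446.472 = 1108.95, so reliability = 0.8243.
Error variance = 1345.39 − 1108.95 = 236.444; SEM = √236.444 = 15.377.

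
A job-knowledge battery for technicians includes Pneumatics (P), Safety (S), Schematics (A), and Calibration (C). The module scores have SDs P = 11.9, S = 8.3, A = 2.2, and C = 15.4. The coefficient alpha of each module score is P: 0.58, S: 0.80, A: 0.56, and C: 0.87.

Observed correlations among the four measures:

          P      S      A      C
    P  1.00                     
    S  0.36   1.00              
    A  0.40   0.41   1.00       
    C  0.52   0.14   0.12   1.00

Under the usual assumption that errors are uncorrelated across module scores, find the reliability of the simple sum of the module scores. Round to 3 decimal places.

Var(P+S+A+C) = 11.9² + 8.3² + 2.2² + 15.4² + 2·[11.9·8.3·0.36 + 11.9·2.2·0.40 + 11.9·15.4·0.52 + 8.3·2.2·0.41 + 8.3·15.4·0.14 + 2.2·15.4·0.12] = 452.5 + 341.543 = 794.043.
With uncorrelated errors the cross-covariances are all true-score covariance, so they carry over unchanged; only the diagonal terms shrink to ρᵢσᵢ².
True-score variance = [11.9²·0.58 + 8.3²·0.80 + 2.2²·0.56 + 15.4²·0.87] + 341.543 = 346.285 + 341.543 = 687.828.
Reliability = 687.828 / 794.043 = 0.866.

0.866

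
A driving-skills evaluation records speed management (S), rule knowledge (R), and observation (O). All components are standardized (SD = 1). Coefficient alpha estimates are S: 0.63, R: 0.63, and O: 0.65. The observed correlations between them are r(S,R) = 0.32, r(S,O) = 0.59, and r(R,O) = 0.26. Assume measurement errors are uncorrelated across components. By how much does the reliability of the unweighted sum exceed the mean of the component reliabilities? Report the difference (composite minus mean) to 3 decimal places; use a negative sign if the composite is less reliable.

Var(sum) = 3 + 2.34 = 5.34; true-score variance = 1.91 + 2.34 = 4.25; composite reliability = 0.7959.
Mean component reliability = 0.6367.
Difference = 0.7959 − 0.6367 = 0.159.

0.159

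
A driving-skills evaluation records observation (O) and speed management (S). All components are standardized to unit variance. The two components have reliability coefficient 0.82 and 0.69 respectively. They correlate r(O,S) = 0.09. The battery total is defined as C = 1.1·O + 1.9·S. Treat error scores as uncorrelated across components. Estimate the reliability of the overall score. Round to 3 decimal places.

0.743

Var(C) = 1.1² + 1.9² + 2·[2.09·0.09] = 4.82 + 0.3762 = 5.1962.
Under uncorrelated errors the observed covariances equal the true-score covariances, so only the own-variance terms attenuate.
True-score variance = [1.1²·0.82 + 1.9²·0.69] + 0.3762 = 3.4831 + 0.3762 = 3.8593.
Reliability = 3.8593 / 5.1962 = 0.743.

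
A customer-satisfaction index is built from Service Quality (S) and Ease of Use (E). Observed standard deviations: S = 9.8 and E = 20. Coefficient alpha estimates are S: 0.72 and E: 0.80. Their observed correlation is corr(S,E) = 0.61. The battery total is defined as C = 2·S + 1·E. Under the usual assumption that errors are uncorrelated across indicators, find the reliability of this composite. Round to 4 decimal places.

0.8514

Var(C) = 2²·9.8² + 20² + 2·[2·9.8·20·0.61] = 784.16 + 478.24 = 1262.4.
Under uncorrelated errors the observed covariances equal the true-score covariances, so only the own-variance terms attenuate.
True-score variance = [2²·9.8²·0.72 + 20²·0.80] + 478.24 = 596.595 + 478.24 = 1074.84.
Reliability = 1074.84 / 1262.4 = 0.8514.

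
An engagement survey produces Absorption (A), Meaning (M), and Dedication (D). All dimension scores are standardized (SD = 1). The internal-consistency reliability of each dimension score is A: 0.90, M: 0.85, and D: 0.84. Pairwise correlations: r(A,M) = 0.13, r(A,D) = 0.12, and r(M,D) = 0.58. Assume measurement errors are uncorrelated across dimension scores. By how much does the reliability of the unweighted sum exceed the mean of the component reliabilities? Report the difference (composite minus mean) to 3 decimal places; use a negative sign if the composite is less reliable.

Var(sum) = 3 + 1.66 = 4.66; true-score variance = 2.59 + 1.66 = 4.25; composite reliability = 0.9120.
Mean component reliability = 0.8633.
Difference = 0.9120 − 0.8633 = 0.049.

0.049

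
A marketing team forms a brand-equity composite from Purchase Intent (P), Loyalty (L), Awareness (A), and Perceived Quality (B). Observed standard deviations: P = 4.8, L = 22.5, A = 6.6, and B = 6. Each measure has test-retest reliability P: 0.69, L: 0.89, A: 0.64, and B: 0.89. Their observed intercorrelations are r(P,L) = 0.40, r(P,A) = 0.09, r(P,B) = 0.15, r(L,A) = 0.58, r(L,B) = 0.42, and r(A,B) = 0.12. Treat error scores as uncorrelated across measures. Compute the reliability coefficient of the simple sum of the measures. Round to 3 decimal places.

Var(P+L+A+B) = 4.8² + 22.5² + 6.6² + 6² + 2·[4.8·22.5·0.40 + 4.8·6.6·0.09 + 4.8·6·0.15 + 22.5·6.6·0.58 + 22.5·6·0.42 + 6.6·6·0.12] = 608.85 + 395.906 = 1004.76.
Under uncorrelated errors the observed covariances equal the true-score covariances, so only the own-variance terms attenuate.
True-score variance = [4.8²·0.69 + 22.5²·0.89 + 6.6²·0.64 + 6²·0.89] + 395.906 = 526.379 + 395.906 = 922.285.
Reliability = 922.285 / 1004.76 = 0.918.

0.918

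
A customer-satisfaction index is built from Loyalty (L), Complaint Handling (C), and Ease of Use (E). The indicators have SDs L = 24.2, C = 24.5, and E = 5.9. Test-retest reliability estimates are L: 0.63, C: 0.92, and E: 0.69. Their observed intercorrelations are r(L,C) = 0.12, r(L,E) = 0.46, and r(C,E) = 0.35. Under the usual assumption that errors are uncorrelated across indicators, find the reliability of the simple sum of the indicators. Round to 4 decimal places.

Var(L+C+E) = 24.2² + 24.5² + 5.9² + 2·[24.2·24.5·0.12 + 24.2·5.9·0.46 + 24.5·5.9·0.35] = 1220.7 + 374.839 = 1595.54.
With uncorrelated errors the cross-covariances are all true-score covariance, so they carry over unchanged; only the diagonal terms shrink to ρᵢσᵢ².
True-score variance = [24.2²·0.63 + 24.5²·0.92 + 5.9²·0.69] + 374.839 = 945.202 + 374.839 = 1320.04.
Reliability = 1320.04 / 1595.54 = 0.8273.

0.8273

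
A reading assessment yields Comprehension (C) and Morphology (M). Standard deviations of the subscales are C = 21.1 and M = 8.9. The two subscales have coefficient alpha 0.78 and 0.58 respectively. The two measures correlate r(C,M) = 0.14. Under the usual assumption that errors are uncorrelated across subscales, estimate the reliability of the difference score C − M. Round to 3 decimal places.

0.722

Var(C−M) = 21.1² + 8.9² − 2·21.1·8.9·0.14 = 524.42 − 52.5812 = 471.839.
With uncorrelated errors the cross-covariances are all true-score covariance, so they carry over unchanged; only the diagonal terms shrink to ρᵢσᵢ².
True-score variance = [21.1²·0.78 + 8.9²·0.58] − 52.5812 = 393.206 − 52.5812 = 340.624.
Reliability = 340.624 / 471.839 = 0.722.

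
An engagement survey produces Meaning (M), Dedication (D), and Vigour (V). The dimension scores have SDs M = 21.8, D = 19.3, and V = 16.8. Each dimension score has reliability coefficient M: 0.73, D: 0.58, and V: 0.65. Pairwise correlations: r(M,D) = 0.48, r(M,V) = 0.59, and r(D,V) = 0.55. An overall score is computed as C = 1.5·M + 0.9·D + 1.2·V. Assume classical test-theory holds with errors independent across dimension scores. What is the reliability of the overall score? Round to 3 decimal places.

Var(C) = 1.5²·21.8² + 0.9²·19.3² + 1.2²·16.8² + 2·[1.35·21.8·19.3·0.48 + 1.8·21.8·16.8·0.59 + 1.08·19.3·16.8·0.55] = 1777.43 + 1708.37 = 3485.8.
With uncorrelated errors the cross-covariances are all true-score covariance, so they carry over unchanged; only the diagonal terms shrink to ρᵢσᵢ².
True-score variance = [1.5²·21.8²·0.73 + 0.9²·19.3²·0.58 + 1.2²·16.8²·0.65] + 1708.37 = 1219.75 + 1708.37 = 2928.12.
Reliability = 2928.12 / 3485.8 = 0.840.

0.840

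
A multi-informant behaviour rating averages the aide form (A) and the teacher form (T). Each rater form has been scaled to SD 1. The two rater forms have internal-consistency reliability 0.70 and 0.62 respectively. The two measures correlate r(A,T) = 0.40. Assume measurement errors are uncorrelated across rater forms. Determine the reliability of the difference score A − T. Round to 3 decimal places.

0.433

Var(A−T) = 1 + 1 − 2·0.40 = 2 − 0.8 = 1.2.
Under uncorrelated errors the observed covariances equal the true-score covariances, so only the own-variance terms attenuate.
True-score variance = [0.70 + 0.62] − 0.8 = 1.32 − 0.8 = 0.52.
Reliability = 0.52 / 1.2 = 0.433.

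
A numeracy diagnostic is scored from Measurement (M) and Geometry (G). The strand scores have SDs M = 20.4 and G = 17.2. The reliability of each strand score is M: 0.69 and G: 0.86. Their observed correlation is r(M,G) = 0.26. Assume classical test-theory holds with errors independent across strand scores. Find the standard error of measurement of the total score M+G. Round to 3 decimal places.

13.055

Var(total) = 712 + 182.458 = 894.458.
True-score variance = 541.573 + 182.458 = 724.03, so reliability = 0.8095.
Error variance = 894.458 − 724.03 = 170.427; SEM = √170.427 = 13.055.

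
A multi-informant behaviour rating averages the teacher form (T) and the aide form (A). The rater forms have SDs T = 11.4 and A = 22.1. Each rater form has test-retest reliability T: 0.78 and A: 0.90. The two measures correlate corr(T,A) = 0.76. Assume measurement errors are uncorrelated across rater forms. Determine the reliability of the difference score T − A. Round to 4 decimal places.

Var(T−A) = 11.4² + 22.1² − 2·11.4·22.1·0.76 = 618.37 − 382.949 = 235.421.
Under uncorrelated errors the observed covariances equal the true-score covariances, so only the own-variance terms attenuate.
True-score variance = [11.4²·0.78 + 22.1²·0.90] − 382.949 = 540.938 − 382.949 = 157.989.
Reliability = 157.989 / 235.421 = 0.6711.

0.6711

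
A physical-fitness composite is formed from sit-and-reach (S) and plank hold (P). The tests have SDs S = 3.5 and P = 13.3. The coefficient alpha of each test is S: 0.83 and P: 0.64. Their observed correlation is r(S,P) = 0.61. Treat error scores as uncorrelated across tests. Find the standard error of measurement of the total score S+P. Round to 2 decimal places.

Var(total) = 189.14 + 56.791 = 245.931.
True-score variance = 123.377 + 56.791 = 180.168, so reliability = 0.7326.
Error variance = 245.931 − 180.168 = 65.7629; SEM = √65.7629 = 8.11.

8.11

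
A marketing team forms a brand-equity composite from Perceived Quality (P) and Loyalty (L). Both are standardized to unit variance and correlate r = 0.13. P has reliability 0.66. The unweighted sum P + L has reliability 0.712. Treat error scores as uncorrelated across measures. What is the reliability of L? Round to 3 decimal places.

Var(P+L) = 2 + 2·0.13 = 2.260.
True-score variance = ρ_P + ρ_L + 2·0.13, so 0.712 = (0.66 + ρ_L + 0.26) / 2.260.
ρ_L = 0.712·2.260 − 0.66 − 0.26 = 0.689.

0.689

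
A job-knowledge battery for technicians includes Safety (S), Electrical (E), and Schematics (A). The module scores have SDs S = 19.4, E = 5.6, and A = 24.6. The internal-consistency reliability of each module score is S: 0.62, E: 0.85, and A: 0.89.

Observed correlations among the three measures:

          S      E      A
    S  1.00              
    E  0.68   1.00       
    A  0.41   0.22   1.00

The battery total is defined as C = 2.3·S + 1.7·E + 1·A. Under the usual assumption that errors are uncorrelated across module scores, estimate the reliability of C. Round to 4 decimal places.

0.8039

Var(C) = 2.3²·19.4² + 1.7²·5.6² + 24.6² + 2·[3.91·19.4·5.6·0.68 + 2.3·19.4·24.6·0.41 + 1.7·5.6·24.6·0.22] = 2686.73 + 1580.82 = 4267.56.
With uncorrelated errors the cross-covariances are all true-score covariance, so they carry over unchanged; only the diagonal terms shrink to ρᵢσᵢ².
True-score variance = [2.3²·19.4²·0.62 + 1.7²·5.6²·0.85 + 24.6²·0.89] + 1580.82 = 1850.01 + 1580.82 = 3430.84.
Reliability = 3430.84 / 4267.56 = 0.8039.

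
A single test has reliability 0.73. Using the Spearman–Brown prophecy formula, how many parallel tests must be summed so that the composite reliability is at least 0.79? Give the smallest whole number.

2

k ≥ ρ*(1−ρ₁)/(ρ₁(1−ρ*)) = 0.79·0.27 / (0.73·0.21) = 1.391.
Smallest integer k = 2.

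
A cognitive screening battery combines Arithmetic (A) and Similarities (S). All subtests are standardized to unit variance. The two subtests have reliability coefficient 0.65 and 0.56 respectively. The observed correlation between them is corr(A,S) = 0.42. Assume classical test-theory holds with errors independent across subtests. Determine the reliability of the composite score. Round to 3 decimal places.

Var(A+S) = 2 + 2·[0.42] = 2 + 0.84 = 2.84.
Because errors are independent across components, Cov(Tᵢ,Tⱼ) = Cov(Xᵢ,Xⱼ); the off-diagonal part of the true-score variance is the same as above.
True-score variance = [0.65 + 0.56] + 0.84 = 1.21 + 0.84 = 2.05.
Reliability = 2.05 / 2.84 = 0.722.

0.722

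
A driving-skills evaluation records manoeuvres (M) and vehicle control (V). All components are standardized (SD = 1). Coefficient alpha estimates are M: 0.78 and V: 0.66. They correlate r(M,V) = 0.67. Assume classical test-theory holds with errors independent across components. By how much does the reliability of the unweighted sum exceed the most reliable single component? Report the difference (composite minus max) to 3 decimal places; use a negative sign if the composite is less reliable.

0.052

Var(sum) = 2 + 1.34 = 3.34; true-score variance = 1.44 + 1.34 = 2.78; composite reliability = 0.8323.
Max component reliability = 0.7800.
Difference = 0.8323 − 0.7800 = 0.052.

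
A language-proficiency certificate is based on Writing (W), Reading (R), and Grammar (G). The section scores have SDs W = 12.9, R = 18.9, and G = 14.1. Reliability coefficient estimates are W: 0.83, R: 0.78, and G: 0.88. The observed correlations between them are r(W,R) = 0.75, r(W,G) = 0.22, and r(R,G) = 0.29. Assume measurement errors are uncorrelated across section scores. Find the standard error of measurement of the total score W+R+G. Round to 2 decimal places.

11.43

Var(total) = 722.43 + 600.311 = 1322.74.
True-score variance = 591.697 + 600.311 = 1192.01, so reliability = 0.9012.
Error variance = 1322.74 − 1192.01 = 130.733; SEM = √130.733 = 11.43.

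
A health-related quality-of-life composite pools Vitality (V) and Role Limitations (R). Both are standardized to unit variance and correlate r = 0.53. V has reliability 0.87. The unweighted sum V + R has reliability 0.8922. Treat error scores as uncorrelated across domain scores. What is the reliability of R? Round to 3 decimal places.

Var(V+R) = 2 + 2·0.53 = 3.060.
True-score variance = ρ_V + ρ_R + 2·0.53, so 0.8922 = (0.87 + ρ_R + 1.06) / 3.060.
ρ_R = 0.8922·3.060 − 0.87 − 1.06 = 0.800.

0.800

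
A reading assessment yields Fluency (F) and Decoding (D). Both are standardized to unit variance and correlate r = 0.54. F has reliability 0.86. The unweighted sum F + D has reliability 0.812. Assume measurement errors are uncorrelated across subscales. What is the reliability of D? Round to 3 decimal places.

Var(F+D) = 2 + 2·0.54 = 3.080.
True-score variance = ρ_F + ρ_D + 2·0.54, so 0.812 = (0.86 + ρ_D + 1.08) / 3.080.
ρ_D = 0.812·3.080 − 0.86 − 1.08 = 0.561.

0.561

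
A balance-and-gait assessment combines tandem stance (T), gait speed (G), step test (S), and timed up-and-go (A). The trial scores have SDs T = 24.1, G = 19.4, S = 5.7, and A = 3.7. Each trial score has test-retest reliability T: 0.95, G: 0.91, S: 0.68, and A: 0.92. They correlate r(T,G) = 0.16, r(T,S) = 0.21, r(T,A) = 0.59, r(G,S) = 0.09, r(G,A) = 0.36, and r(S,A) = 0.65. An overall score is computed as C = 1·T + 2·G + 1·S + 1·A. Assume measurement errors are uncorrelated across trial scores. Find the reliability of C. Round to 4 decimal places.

0.9363

Var(C) = 24.1² + 2²·19.4² + 5.7² + 3.7² + 2·[2·24.1·19.4·0.16 + 24.1·5.7·0.21 + 24.1·3.7·0.59 + 2·19.4·5.7·0.09 + 2·19.4·3.7·0.36 + 5.7·3.7·0.65] = 2132.43 + 632.731 = 2765.16.
With uncorrelated errors the cross-covariances are all true-score covariance, so they carry over unchanged; only the diagonal terms shrink to ρᵢσᵢ².
True-score variance = [24.1²·0.95 + 2²·19.4²·0.91 + 5.7²·0.68 + 3.7²·0.92] + 632.731 = 1956.41 + 632.731 = 2589.14.
Reliability = 2589.14 / 2765.16 = 0.9363.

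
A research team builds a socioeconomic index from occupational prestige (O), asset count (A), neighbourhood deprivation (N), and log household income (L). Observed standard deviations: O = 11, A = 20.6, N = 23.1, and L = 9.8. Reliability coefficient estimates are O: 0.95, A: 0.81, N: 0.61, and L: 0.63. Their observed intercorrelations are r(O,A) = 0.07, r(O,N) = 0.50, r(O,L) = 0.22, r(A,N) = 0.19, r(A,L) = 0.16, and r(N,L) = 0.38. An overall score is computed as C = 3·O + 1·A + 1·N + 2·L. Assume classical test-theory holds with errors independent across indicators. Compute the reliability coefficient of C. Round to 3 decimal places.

Var(C) = 3²·11² + 20.6² + 23.1² + 2²·9.8² + 2·[3·11·20.6·0.07 + 3·11·23.1·0.50 + 6·11·9.8·0.22 + 20.6·23.1·0.19 + 2·20.6·9.8·0.16 + 2·23.1·9.8·0.38] = 2431.13 + 1796.19 = 4227.32.
Under uncorrelated errors the observed covariances equal the true-score covariances, so only the own-variance terms attenuate.
True-score variance = [3²·11²·0.95 + 20.6²·0.81 + 23.1²·0.61 + 2²·9.8²·0.63] + 1796.19 = 1945.8 + 1796.19 = 3742.
Reliability = 3742 / 4227.32 = 0.885.

0.885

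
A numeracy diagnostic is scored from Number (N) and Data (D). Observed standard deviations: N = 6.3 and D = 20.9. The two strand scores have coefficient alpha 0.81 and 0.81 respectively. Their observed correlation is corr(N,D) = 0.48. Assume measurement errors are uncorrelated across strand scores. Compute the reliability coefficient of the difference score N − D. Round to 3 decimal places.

0.741

Var(N−D) = 6.3² + 20.9² − 2·6.3·20.9·0.48 = 476.5 − 126.403 = 350.097.
Under uncorrelated errors the observed covariances equal the true-score covariances, so only the own-variance terms attenuate.
True-score variance = [6.3²·0.81 + 20.9²·0.81] − 126.403 = 385.965 − 126.403 = 259.562.
Reliability = 259.562 / 350.097 = 0.741.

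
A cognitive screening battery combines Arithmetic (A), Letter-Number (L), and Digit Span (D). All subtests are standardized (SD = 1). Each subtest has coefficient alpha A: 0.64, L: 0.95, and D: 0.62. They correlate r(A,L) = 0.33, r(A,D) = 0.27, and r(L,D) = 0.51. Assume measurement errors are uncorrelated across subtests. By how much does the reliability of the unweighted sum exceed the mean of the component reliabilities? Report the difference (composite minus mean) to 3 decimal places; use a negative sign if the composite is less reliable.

Var(sum) = 3 + 2.22 = 5.22; true-score variance = 2.21 + 2.22 = 4.43; composite reliability = 0.8487.
Mean component reliability = 0.7367.
Difference = 0.8487 − 0.7367 = 0.112.

0.112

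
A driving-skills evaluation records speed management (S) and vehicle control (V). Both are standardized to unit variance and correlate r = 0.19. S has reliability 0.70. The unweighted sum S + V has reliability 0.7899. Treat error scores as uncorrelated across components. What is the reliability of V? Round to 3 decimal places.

0.800

Var(S+V) = 2 + 2·0.19 = 2.380.
True-score variance = ρ_S + ρ_V + 2·0.19, so 0.7899 = (0.70 + ρ_V + 0.38) / 2.380.
ρ_V = 0.7899·2.380 − 0.70 − 0.38 = 0.800.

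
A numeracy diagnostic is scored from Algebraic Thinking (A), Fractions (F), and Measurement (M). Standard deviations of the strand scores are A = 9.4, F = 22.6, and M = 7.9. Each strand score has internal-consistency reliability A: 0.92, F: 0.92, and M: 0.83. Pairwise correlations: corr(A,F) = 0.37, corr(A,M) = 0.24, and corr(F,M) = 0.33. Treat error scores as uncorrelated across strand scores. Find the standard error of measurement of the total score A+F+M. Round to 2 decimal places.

7.65

Var(total) = 661.53 + 310.687 = 972.217.
True-score variance = 602.991 + 310.687 = 913.678, so reliability = 0.9398.
Error variance = 972.217 − 913.678 = 58.5393; SEM = √58.5393 = 7.65.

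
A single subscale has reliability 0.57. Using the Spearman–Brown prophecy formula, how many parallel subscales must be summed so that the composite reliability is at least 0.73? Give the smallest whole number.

k ≥ ρ*(1−ρ₁)/(ρ₁(1−ρ*)) = 0.73·0.43 / (0.57·0.27) = 2.040.
Smallest integer k = 3.

3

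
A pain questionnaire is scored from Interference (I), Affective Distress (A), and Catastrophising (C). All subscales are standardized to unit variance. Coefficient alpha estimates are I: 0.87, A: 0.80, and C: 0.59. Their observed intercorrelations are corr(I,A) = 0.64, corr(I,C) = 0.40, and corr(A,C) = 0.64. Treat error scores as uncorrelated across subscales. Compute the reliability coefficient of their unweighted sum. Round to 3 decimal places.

0.884

Var(I+A+C) = 3 + 2·[0.64 + 0.40 + 0.64] = 3 + 3.36 = 6.36.
Because errors are independent across components, Cov(Tᵢ,Tⱼ) = Cov(Xᵢ,Xⱼ); the off-diagonal part of the true-score variance is the same as above.
True-score variance = [0.87 + 0.80 + 0.59] + 3.36 = 2.26 + 3.36 = 5.62.
Reliability = 5.62 / 6.36 = 0.884.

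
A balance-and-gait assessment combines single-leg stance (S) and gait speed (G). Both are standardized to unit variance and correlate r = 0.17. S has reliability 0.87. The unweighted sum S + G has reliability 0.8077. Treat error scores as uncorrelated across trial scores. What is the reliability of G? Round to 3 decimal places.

0.680

Var(S+G) = 2 + 2·0.17 = 2.340.
True-score variance = ρ_S + ρ_G + 2·0.17, so 0.8077 = (0.87 + ρ_G + 0.34) / 2.340.
ρ_G = 0.8077·2.340 − 0.87 − 0.34 = 0.680.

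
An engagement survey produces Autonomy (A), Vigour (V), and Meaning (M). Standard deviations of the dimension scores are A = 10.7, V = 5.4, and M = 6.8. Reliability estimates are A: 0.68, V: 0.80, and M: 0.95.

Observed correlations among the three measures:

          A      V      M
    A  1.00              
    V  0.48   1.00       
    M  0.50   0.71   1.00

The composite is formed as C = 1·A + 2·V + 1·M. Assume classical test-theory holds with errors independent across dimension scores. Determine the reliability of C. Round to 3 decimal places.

Var(C) = 10.7² + 2²·5.4² + 6.8² + 2·[2·10.7·5.4·0.48 + 10.7·6.8·0.50 + 2·5.4·6.8·0.71] = 277.37 + 287.982 = 565.352.
Under uncorrelated errors the observed covariances equal the true-score covariances, so only the own-variance terms attenuate.
True-score variance = [10.7²·0.68 + 2²·5.4²·0.80 + 6.8²·0.95] + 287.982 = 215.093 + 287.982 = 503.076.
Reliability = 503.076 / 565.352 = 0.890.

0.890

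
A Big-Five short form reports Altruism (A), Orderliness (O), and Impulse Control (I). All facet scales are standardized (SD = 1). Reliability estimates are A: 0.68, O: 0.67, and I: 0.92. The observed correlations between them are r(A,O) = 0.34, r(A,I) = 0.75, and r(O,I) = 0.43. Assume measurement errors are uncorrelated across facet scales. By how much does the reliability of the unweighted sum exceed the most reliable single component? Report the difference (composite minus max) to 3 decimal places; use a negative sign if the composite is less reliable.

Var(sum) = 3 + 3.04 = 6.04; true-score variance = 2.27 + 3.04 = 5.31; composite reliability = 0.8791.
Max component reliability = 0.9200.
Difference = 0.8791 − 0.9200 = -0.041.

-0.041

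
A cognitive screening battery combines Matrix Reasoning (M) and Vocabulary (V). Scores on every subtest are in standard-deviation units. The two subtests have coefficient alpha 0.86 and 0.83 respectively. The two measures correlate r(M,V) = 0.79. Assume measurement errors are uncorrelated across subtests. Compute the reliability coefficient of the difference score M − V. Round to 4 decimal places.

Var(M−V) = 1 + 1 − 2·0.79 = 2 − 1.58 = 0.42.
Because errors are independent across components, Cov(Tᵢ,Tⱼ) = Cov(Xᵢ,Xⱼ); the off-diagonal part of the true-score variance is the same as above.
True-score variance = [0.86 + 0.83] − 1.58 = 1.69 − 1.58 = 0.11.
Reliability = 0.11 / 0.42 = 0.2619.

0.2619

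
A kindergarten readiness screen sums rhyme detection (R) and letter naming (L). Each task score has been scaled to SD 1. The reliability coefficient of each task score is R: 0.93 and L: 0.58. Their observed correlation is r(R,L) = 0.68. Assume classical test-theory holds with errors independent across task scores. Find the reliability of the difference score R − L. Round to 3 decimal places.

Var(R−L) = 1 + 1 − 2·0.68 = 2 − 1.36 = 0.64.
Because errors are independent across components, Cov(Tᵢ,Tⱼ) = Cov(Xᵢ,Xⱼ); the off-diagonal part of the true-score variance is the same as above.
True-score variance = [0.93 + 0.58] − 1.36 = 1.51 − 1.36 = 0.15.
Reliability = 0.15 / 0.64 = 0.234.

0.234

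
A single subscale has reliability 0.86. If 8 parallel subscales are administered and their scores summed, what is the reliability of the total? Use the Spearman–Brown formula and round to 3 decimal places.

0.980

ρ_k = kρ / (1 + (k−1)ρ) = 8·0.86 / (1 + 7·0.86) = 6.880 / 7.020 = 0.980.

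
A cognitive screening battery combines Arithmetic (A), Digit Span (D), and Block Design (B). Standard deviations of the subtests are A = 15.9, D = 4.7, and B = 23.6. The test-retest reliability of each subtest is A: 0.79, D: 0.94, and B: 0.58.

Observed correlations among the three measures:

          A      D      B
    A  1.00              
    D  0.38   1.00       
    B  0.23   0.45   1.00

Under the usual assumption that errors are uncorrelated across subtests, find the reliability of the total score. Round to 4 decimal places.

0.7517

Var(A+D+B) = 15.9² + 4.7² + 23.6² + 2·[15.9·4.7·0.38 + 15.9·23.6·0.23 + 4.7·23.6·0.45] = 831.86 + 329.233 = 1161.09.
Because errors are independent across components, Cov(Tᵢ,Tⱼ) = Cov(Xᵢ,Xⱼ); the off-diagonal part of the true-score variance is the same as above.
True-score variance = [15.9²·0.79 + 4.7²·0.94 + 23.6²·0.58] + 329.233 = 543.521 + 329.233 = 872.755.
Reliability = 872.755 / 1161.09 = 0.7517.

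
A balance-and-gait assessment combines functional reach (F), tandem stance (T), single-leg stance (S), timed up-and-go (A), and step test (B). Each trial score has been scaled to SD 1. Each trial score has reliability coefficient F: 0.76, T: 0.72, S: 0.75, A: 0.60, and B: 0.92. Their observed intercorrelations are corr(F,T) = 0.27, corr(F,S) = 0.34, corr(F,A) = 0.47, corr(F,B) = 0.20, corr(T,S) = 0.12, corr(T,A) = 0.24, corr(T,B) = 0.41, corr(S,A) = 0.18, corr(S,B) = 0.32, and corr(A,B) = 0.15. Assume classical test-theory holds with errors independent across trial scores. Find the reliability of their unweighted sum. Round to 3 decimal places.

Var(F+T+S+A+B) = 5 + 2·[0.27 + 0.34 + 0.47 + 0.20 + 0.12 + 0.24 + 0.41 + 0.18 + 0.32 + 0.15] = 5 + 5.4 = 10.4.
Because errors are independent across components, Cov(Tᵢ,Tⱼ) = Cov(Xᵢ,Xⱼ); the off-diagonal part of the true-score variance is the same as above.
True-score variance = [0.76 + 0.72 + 0.75 + 0.60 + 0.92] + 5.4 = 3.75 + 5.4 = 9.15.
Reliability = 9.15 / 10.4 = 0.880.

0.880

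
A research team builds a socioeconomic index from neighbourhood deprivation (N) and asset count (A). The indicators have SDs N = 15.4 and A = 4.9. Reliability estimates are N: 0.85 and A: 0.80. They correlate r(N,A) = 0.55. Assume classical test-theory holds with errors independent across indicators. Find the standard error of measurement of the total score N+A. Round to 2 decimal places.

Var(total) = 261.17 + 83.006 = 344.176.
True-score variance = 220.794 + 83.006 = 303.8, so reliability = 0.8827.
Error variance = 344.176 − 303.8 = 40.376; SEM = √40.376 = 6.35.

6.35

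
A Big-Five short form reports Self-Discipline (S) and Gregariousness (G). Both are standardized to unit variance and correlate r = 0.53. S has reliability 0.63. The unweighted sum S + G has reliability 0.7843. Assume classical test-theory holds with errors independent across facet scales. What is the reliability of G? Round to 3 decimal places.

0.710

Var(S+G) = 2 + 2·0.53 = 3.060.
True-score variance = ρ_S + ρ_G + 2·0.53, so 0.7843 = (0.63 + ρ_G + 1.06) / 3.060.
ρ_G = 0.7843·3.060 − 0.63 − 1.06 = 0.710.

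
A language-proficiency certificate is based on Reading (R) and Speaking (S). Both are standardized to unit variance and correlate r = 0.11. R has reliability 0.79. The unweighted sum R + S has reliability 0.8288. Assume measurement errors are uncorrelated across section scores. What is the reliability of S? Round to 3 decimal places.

Var(R+S) = 2 + 2·0.11 = 2.220.
True-score variance = ρ_R + ρ_S + 2·0.11, so 0.8288 = (0.79 + ρ_S + 0.22) / 2.220.
ρ_S = 0.8288·2.220 − 0.79 − 0.22 = 0.830.

0.830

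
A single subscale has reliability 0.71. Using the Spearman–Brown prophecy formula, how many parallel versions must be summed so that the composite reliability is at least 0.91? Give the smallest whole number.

5

k ≥ ρ*(1−ρ₁)/(ρ₁(1−ρ*)) = 0.91·0.29 / (0.71·0.09) = 4.130.
Smallest integer k = 5.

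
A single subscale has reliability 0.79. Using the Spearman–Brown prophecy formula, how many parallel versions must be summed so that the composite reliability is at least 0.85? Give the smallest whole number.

k ≥ ρ*(1−ρ₁)/(ρ₁(1−ρ*)) = 0.85·0.21 / (0.79·0.15) = 1.506.
Smallest integer k = 2.

2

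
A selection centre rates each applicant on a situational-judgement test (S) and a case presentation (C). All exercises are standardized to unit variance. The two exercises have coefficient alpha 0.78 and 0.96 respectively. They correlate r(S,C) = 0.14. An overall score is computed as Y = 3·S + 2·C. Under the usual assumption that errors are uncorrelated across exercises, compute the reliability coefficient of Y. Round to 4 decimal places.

Var(Y) = 3² + 2² + 2·[6·0.14] = 13 + 1.68 = 14.68.
With uncorrelated errors the cross-covariances are all true-score covariance, so they carry over unchanged; only the diagonal terms shrink to ρᵢσᵢ².
True-score variance = [3²·0.78 + 2²·0.96] + 1.68 = 10.86 + 1.68 = 12.54.
Reliability = 12.54 / 14.68 = 0.8542.

0.8542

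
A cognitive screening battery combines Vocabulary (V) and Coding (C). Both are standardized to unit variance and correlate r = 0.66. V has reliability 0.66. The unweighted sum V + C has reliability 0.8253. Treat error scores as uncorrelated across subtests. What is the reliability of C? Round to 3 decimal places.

Var(V+C) = 2 + 2·0.66 = 3.320.
True-score variance = ρ_V + ρ_C + 2·0.66, so 0.8253 = (0.66 + ρ_C + 1.32) / 3.320.
ρ_C = 0.8253·3.320 − 0.66 − 1.32 = 0.760.

0.760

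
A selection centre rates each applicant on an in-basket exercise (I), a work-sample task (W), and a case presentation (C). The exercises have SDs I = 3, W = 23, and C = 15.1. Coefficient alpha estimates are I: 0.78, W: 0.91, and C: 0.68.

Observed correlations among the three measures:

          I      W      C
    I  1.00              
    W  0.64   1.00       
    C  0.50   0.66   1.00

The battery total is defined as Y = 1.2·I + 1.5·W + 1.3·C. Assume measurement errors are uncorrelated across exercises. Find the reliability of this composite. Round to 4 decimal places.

Var(Y) = 1.2²·3² + 1.5²·23² + 1.3²·15.1² + 2·[1.8·3·23·0.64 + 1.56·3·15.1·0.50 + 1.95·23·15.1·0.66] = 1588.55 + 1123.59 = 2712.14.
Because errors are independent across components, Cov(Tᵢ,Tⱼ) = Cov(Xᵢ,Xⱼ); the off-diagonal part of the true-score variance is the same as above.
True-score variance = [1.2²·3²·0.78 + 1.5²·23²·0.91 + 1.3²·15.1²·0.68] + 1123.59 = 1355.27 + 1123.59 = 2478.86.
Reliability = 2478.86 / 2712.14 = 0.9140.

0.9140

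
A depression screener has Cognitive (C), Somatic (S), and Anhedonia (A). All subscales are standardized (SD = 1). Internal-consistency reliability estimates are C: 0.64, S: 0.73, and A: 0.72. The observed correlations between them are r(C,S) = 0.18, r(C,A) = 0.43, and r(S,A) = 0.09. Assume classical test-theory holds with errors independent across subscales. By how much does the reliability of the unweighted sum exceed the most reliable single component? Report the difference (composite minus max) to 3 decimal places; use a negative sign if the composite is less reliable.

Var(sum) = 3 + 1.4 = 4.4; true-score variance = 2.09 + 1.4 = 3.49; composite reliability = 0.7932.
Max component reliability = 0.7300.
Difference = 0.7932 − 0.7300 = 0.063.

0.063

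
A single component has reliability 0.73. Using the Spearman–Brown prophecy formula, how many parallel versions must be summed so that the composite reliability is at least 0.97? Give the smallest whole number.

12

k ≥ ρ*(1−ρ₁)/(ρ₁(1−ρ*)) = 0.97·0.27 / (0.73·0.03) = 11.959.
Smallest integer k = 12.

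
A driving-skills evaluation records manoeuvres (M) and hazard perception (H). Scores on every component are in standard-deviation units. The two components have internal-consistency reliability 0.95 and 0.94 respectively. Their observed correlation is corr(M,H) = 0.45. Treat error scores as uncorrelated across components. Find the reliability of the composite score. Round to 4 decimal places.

0.9621

Var(M+H) = 2 + 2·[0.45] = 2 + 0.9 = 2.9.
With uncorrelated errors the cross-covariances are all true-score covariance, so they carry over unchanged; only the diagonal terms shrink to ρᵢσᵢ².
True-score variance = [0.95 + 0.94] + 0.9 = 1.89 + 0.9 = 2.79.
Reliability = 2.79 / 2.9 = 0.9621.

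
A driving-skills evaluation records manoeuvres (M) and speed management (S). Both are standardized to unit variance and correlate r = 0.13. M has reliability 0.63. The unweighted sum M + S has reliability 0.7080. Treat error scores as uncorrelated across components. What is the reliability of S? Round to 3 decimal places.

0.710

Var(M+S) = 2 + 2·0.13 = 2.260.
True-score variance = ρ_M + ρ_S + 2·0.13, so 0.7080 = (0.63 + ρ_S + 0.26) / 2.260.
ρ_S = 0.7080·2.260 − 0.63 − 0.26 = 0.710.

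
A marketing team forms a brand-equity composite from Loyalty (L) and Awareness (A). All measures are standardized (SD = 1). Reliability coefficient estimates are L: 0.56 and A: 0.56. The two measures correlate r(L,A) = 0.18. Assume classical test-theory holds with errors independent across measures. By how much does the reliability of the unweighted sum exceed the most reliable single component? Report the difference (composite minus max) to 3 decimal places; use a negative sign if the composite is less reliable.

Var(sum) = 2 + 0.36 = 2.36; true-score variance = 1.12 + 0.36 = 1.48; composite reliability = 0.6271.
Max component reliability = 0.5600.
Difference = 0.6271 − 0.5600 = 0.067.

0.067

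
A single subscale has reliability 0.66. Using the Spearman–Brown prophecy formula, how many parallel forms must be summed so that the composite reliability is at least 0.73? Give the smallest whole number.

k ≥ ρ*(1−ρ₁)/(ρ₁(1−ρ*)) = 0.73·0.34 / (0.66·0.27) = 1.393.
Smallest integer k = 2.

2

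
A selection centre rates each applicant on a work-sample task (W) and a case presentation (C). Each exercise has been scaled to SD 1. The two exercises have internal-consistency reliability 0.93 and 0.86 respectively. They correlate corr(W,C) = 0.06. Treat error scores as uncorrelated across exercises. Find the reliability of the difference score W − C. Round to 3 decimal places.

Var(W−C) = 1 + 1 − 2·0.06 = 2 − 0.12 = 1.88.
Because errors are independent across components, Cov(Tᵢ,Tⱼ) = Cov(Xᵢ,Xⱼ); the off-diagonal part of the true-score variance is the same as above.
True-score variance = [0.93 + 0.86] − 0.12 = 1.79 − 0.12 = 1.67.
Reliability = 1.67 / 1.88 = 0.888.

0.888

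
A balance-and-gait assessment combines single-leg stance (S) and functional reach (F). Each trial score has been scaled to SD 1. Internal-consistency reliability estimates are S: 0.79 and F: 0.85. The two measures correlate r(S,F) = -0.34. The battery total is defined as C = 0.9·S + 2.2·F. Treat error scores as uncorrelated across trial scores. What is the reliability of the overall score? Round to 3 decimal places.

Var(C) = 0.9² + 2.2² + 2·[1.98·(-0.34)] = 5.65 − 1.3464 = 4.3036.
Under uncorrelated errors the observed covariances equal the true-score covariances, so only the own-variance terms attenuate.
True-score variance = [0.9²·0.79 + 2.2²·0.85] − 1.3464 = 4.7539 − 1.3464 = 3.4075.
Reliability = 3.4075 / 4.3036 = 0.792.

0.792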